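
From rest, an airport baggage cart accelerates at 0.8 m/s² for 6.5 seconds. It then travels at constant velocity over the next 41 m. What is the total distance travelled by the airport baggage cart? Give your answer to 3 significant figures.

Phase 1 (accelerating): v₀ = 0 m/s, a = 0.8 m/s².
v = v₀ + at = 0 + (0.8)(6.5) = 5.20 m/s
Δx = v₀t + ½at² = 0·6.5 + 0.5·0.8·6.5² = 16.9 m

Phase 2 (constant speed): v₀ = 5.20 m/s, a = 0 m/s².
Constant speed: t = d/v = 41/5.20 = 7.88 s
Total distance = 16.9 + 41.0 = 57.9 m

57.9 m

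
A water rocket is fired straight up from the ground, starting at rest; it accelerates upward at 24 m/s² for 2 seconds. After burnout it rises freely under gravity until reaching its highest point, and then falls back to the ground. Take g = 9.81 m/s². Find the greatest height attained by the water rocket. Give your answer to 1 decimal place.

Phase 1 (powered ascent): v₀ = 0 m/s, a = 24 m/s².
v = v₀ + at = 0 + (24)(2) = 48.0 m/s
Δx = v₀t + ½at² = 0·2 + 0.5·24·2² = 48.0 m

Phase 2 (coasting upward): v₀ = 48.0 m/s, a = -9.81 m/s².
v = v₀ + at → t = (0 − 48.0) / -9.81 = 4.89 s
v² = v₀² + 2aΔx → Δx = (0² − 48.0²)/(2·-9.81) = 117 m
Maximum height = 48.0 + 117 = 165 m

165.4 m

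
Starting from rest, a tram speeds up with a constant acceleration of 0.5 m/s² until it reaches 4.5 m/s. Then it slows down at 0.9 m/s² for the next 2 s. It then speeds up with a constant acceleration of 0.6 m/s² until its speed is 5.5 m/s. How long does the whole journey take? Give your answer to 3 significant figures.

15.7 s

Phase 1 (accelerating): v₀ = 0 m/s, a = 0.5 m/s².
v = v₀ + at → t = (4.5 − 0) / 0.5 = 9.00 s
v² = v₀² + 2aΔx → Δx = (4.5² − 0²)/(2·0.5) = 20.2 m

Phase 2 (decelerating): v₀ = 4.50 m/s, a = -0.9 m/s².
v = v₀ + at = 4.50 + (-0.9)(2) = 2.70 m/s
Δx = v₀t + ½at² = 4.50·2 + 0.5·-0.9·2² = 7.20 m

Phase 3 (accelerating): v₀ = 2.70 m/s, a = 0.6 m/s².
v = v₀ + at → t = (5.5 − 2.70) / 0.6 = 4.67 s
v² = v₀² + 2aΔx → Δx = (5.5² − 2.70²)/(2·0.6) = 19.1 m
Total time = 9.00 + 2.00 + 4.67 = 15.7 s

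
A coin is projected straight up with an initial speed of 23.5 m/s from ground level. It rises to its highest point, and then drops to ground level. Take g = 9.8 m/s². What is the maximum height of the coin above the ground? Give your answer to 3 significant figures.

Phase 1 (rising): v₀ = 23.5 m/s, a = -9.8 m/s².
v = v₀ + at → t = (0 − 23.5) / -9.8 = 2.40 s
v² = v₀² + 2aΔx → Δx = (0² − 23.5²)/(2·-9.8) = 28.2 m
Maximum height = 28.2 m

28.2 m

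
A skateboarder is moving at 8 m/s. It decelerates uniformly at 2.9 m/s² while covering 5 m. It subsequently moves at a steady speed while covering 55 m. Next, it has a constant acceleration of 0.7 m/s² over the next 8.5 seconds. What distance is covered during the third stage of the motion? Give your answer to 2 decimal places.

Phase 1 (decelerating): v₀ = 8.00 m/s, a = -2.9 m/s².
v² = v₀² + 2aΔx = 8.00² + 2·-2.9·5 = 35.0 → v = 5.92 m/s
t = (v − v₀)/a = (5.92 − 8.00)/-2.9 = 0.719 s

Phase 2 (constant speed): v₀ = 5.92 m/s, a = 0 m/s².
Constant speed: t = d/v = 55/5.92 = 9.30 s

Phase 3 (accelerating): v₀ = 5.92 m/s, a = 0.7 m/s².
v = v₀ + at = 5.92 + (0.7)(8.5) = 11.9 m/s
Δx = v₀t + ½at² = 5.92·8.5 + 0.5·0.7·8.5² = 75.6 m
Distance in phase 3 = 75.6 m

75.57 m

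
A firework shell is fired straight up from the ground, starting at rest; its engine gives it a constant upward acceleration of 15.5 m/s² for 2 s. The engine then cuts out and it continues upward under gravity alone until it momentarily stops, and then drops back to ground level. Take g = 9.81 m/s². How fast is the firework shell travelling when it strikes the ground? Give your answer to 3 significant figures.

Phase 1 (powered ascent): v₀ = 0 m/s, a = 15.5 m/s².
v = v₀ + at = 0 + (15.5)(2) = 31.0 m/s
Δx = v₀t + ½at² = 0·2 + 0.5·15.5·2² = 31.0 m

Phase 2 (coasting upward): v₀ = 31.0 m/s, a = -9.81 m/s².
v = v₀ + at → t = (0 − 31.0) / -9.81 = 3.16 s
v² = v₀² + 2aΔx → Δx = (0² − 31.0²)/(2·-9.81) = 49.0 m

Phase 3 (free fall): v₀ = 0 m/s, a = -9.81 m/s².
Falls 80.0 m from rest: t = √(2·80.0/9.81) = 4.04 s; v = g·t = 39.6 m/s.
Impact speed = 39.6 m/s

39.6 m/s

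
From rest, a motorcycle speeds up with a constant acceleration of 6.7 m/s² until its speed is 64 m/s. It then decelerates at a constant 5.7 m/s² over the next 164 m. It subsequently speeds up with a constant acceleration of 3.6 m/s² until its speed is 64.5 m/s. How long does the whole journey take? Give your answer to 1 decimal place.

Phase 1 (accelerating): v₀ = 0 m/s, a = 6.7 m/s².
v = v₀ + at → t = (64 − 0) / 6.7 = 9.55 s
v² = v₀² + 2aΔx → Δx = (64² − 0²)/(2·6.7) = 306 m

Phase 2 (decelerating): v₀ = 64.0 m/s, a = -5.7 m/s².
v² = v₀² + 2aΔx = 64.0² + 2·-5.7·164 = 2230 → v = 47.2 m/s
t = (v − v₀)/a = (47.2 − 64.0)/-5.7 = 2.95 s

Phase 3 (accelerating): v₀ = 47.2 m/s, a = 3.6 m/s².
v = v₀ + at → t = (64.5 − 47.2) / 3.6 = 4.81 s
v² = v₀² + 2aΔx → Δx = (64.5² − 47.2²)/(2·3.6) = 269 m
Total time = 9.55 + 2.95 + 4.81 = 17.3 s

17.3 s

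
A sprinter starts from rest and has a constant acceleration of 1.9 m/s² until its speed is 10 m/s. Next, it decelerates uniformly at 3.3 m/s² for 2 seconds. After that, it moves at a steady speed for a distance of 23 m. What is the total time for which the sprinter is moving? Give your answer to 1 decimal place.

Phase 1 (accelerating): v₀ = 0 m/s, a = 1.9 m/s².
v = v₀ + at → t = (10 − 0) / 1.9 = 5.26 s
v² = v₀² + 2aΔx → Δx = (10² − 0²)/(2·1.9) = 26.3 m

Phase 2 (decelerating): v₀ = 10.0 m/s, a = -3.3 m/s².
v = v₀ + at = 10.0 + (-3.3)(2) = 3.40 m/s
Δx = v₀t + ½at² = 10.0·2 + 0.5·-3.3·2² = 13.4 m

Phase 3 (constant speed): v₀ = 3.40 m/s, a = 0 m/s².
Constant speed: t = d/v = 23/3.40 = 6.76 s
Total time = 5.26 + 2.00 + 6.76 = 14.0 s

14.0 s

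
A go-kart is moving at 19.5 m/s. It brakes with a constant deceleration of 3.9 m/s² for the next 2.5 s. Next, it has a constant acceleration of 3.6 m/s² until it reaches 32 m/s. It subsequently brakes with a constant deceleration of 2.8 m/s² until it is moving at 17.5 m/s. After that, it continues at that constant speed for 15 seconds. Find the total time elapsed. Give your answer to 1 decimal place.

Phase 1 (decelerating): v₀ = 19.5 m/s, a = -3.9 m/s².
v = v₀ + at = 19.5 + (-3.9)(2.5) = 9.75 m/s
Δx = v₀t + ½at² = 19.5·2.5 + 0.5·-3.9·2.5² = 36.6 m

Phase 2 (accelerating): v₀ = 9.75 m/s, a = 3.6 m/s².
v = v₀ + at → t = (32 − 9.75) / 3.6 = 6.18 s
v² = v₀² + 2aΔx → Δx = (32² − 9.75²)/(2·3.6) = 129 m

Phase 3 (decelerating): v₀ = 32.0 m/s, a = -2.8 m/s².
v = v₀ + at → t = (17.5 − 32.0) / -2.8 = 5.18 s
v² = v₀² + 2aΔx → Δx = (17.5² − 32.0²)/(2·-2.8) = 128 m

Phase 4 (constant speed): v₀ = 17.5 m/s, a = 0 m/s².
v = v₀ + at = 17.5 + (0)(15) = 17.5 m/s
Δx = v₀t + ½at² = 17.5·15 + 0.5·0·15² = 262 m
Total time = 2.50 + 6.18 + 5.18 + 15.0 = 28.9 s

28.9 s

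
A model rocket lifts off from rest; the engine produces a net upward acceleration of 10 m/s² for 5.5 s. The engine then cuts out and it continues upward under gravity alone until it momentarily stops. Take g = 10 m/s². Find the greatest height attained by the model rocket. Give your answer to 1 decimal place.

302.5 m

Phase 1 (powered ascent): v₀ = 0 m/s, a = 10 m/s².
v = v₀ + at = 0 + (10)(5.5) = 55.0 m/s
Δx = v₀t + ½at² = 0·5.5 + 0.5·10·5.5² = 151 m

Phase 2 (coasting upward): v₀ = 55.0 m/s, a = -10 m/s².
v = v₀ + at → t = (0 − 55.0) / -10 = 5.50 s
v² = v₀² + 2aΔx → Δx = (0² − 55.0²)/(2·-10) = 151 m
Maximum height = 151 + 151 = 302 m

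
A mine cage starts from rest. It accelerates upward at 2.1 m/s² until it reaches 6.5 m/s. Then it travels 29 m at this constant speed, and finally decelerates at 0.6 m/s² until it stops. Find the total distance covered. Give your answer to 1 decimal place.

74.3 m

Phase 1 (accelerating): v₀ = 0 m/s, a = 2.1 m/s².
v = v₀ + at → t = (6.5 − 0) / 2.1 = 3.10 s
v² = v₀² + 2aΔx → Δx = (6.5² − 0²)/(2·2.1) = 10.1 m

Phase 2 (constant speed): v₀ = 6.50 m/s, a = 0 m/s².
Constant speed: t = d/v = 29/6.50 = 4.46 s

Phase 3 (decelerating): v₀ = 6.50 m/s, a = -0.6 m/s².
v = v₀ + at → t = (0 − 6.50) / -0.6 = 10.8 s
v² = v₀² + 2aΔx → Δx = (0² − 6.50²)/(2·-0.6) = 35.2 m
Total distance = 10.1 + 29.0 + 35.2 = 74.3 m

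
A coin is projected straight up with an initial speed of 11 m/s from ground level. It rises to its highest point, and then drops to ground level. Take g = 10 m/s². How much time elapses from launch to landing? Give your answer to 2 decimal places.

2.20 s

Phase 1 (rising): v₀ = 11.0 m/s, a = -10 m/s².
v = v₀ + at → t = (0 − 11.0) / -10 = 1.10 s
v² = v₀² + 2aΔx → Δx = (0² − 11.0²)/(2·-10) = 6.05 m

Phase 2 (falling): v₀ = 0 m/s, a = -10 m/s².
Falls 6.05 m from rest: t = √(2·6.05/10) = 1.10 s; v = g·t = 11.0 m/s.
Total time = 1.10 + 1.10 = 2.20 s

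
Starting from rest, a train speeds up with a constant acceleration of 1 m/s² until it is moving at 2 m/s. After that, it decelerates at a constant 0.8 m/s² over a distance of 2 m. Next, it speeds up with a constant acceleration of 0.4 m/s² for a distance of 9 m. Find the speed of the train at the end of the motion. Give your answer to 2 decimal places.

2.83 m/s

Phase 1 (accelerating): v₀ = 0 m/s, a = 1 m/s².
v = v₀ + at → t = (2 − 0) / 1 = 2.00 s
v² = v₀² + 2aΔx → Δx = (2² − 0²)/(2·1) = 2.00 m

Phase 2 (decelerating): v₀ = 2.00 m/s, a = -0.8 m/s².
v² = v₀² + 2aΔx = 2.00² + 2·-0.8·2 = 0.800 → v = 0.894 m/s
t = (v − v₀)/a = (0.894 − 2.00)/-0.8 = 1.38 s

Phase 3 (accelerating): v₀ = 0.894 m/s, a = 0.4 m/s².
v² = v₀² + 2aΔx = 0.894² + 2·0.4·9 = 8.00 → v = 2.83 m/s
t = (v − v₀)/a = (2.83 − 0.894)/0.4 = 4.83 s
Final speed = 2.83 m/s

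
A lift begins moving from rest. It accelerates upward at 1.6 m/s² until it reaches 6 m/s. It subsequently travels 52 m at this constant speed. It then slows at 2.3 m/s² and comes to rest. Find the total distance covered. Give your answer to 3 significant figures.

Phase 1 (accelerating): v₀ = 0 m/s, a = 1.6 m/s².
v = v₀ + at → t = (6 − 0) / 1.6 = 3.75 s
v² = v₀² + 2aΔx → Δx = (6² − 0²)/(2·1.6) = 11.2 m

Phase 2 (constant speed): v₀ = 6.00 m/s, a = 0 m/s².
Constant speed: t = d/v = 52/6.00 = 8.67 s

Phase 3 (decelerating): v₀ = 6.00 m/s, a = -2.3 m/s².
v = v₀ + at → t = (0 − 6.00) / -2.3 = 2.61 s
v² = v₀² + 2aΔx → Δx = (0² − 6.00²)/(2·-2.3) = 7.83 m
Total distance = 11.2 + 52.0 + 7.83 = 71.1 m

71.1 m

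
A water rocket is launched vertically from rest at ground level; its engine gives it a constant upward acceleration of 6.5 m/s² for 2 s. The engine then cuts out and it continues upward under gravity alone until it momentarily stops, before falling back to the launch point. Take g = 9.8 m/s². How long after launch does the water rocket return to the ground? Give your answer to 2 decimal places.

5.43 s

Phase 1 (powered ascent): v₀ = 0 m/s, a = 6.5 m/s².
v = v₀ + at = 0 + (6.5)(2) = 13.0 m/s
Δx = v₀t + ½at² = 0·2 + 0.5·6.5·2² = 13.0 m

Phase 2 (coasting upward): v₀ = 13.0 m/s, a = -9.8 m/s².
v = v₀ + at → t = (0 − 13.0) / -9.8 = 1.33 s
v² = v₀² + 2aΔx → Δx = (0² − 13.0²)/(2·-9.8) = 8.62 m

Phase 3 (free fall): v₀ = 0 m/s, a = -9.8 m/s².
Falls 21.6 m from rest: t = √(2·21.6/9.8) = 2.10 s; v = g·t = 20.6 m/s.
Total time = 2.00 + 1.33 + 2.10 = 5.43 s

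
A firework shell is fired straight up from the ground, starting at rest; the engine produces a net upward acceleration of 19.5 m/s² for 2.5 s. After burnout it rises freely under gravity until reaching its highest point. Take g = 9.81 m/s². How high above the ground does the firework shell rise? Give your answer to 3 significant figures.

182 m

Phase 1 (powered ascent): v₀ = 0 m/s, a = 19.5 m/s².
v = v₀ + at = 0 + (19.5)(2.5) = 48.8 m/s
Δx = v₀t + ½at² = 0·2.5 + 0.5·19.5·2.5² = 60.9 m

Phase 2 (coasting upward): v₀ = 48.8 m/s, a = -9.81 m/s².
v = v₀ + at → t = (0 − 48.8) / -9.81 = 4.97 s
v² = v₀² + 2aΔx → Δx = (0² − 48.8²)/(2·-9.81) = 121 m
Maximum height = 60.9 + 121 = 182 m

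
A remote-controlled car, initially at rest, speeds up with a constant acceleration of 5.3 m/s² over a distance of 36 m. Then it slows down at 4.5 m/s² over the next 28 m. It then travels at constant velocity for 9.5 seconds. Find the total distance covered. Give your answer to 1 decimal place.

172.1 m

Phase 1 (accelerating): v₀ = 0 m/s, a = 5.3 m/s².
v² = v₀² + 2aΔx = 0² + 2·5.3·36 = 382 → v = 19.5 m/s
t = (v − v₀)/a = (19.5 − 0)/5.3 = 3.69 s

Phase 2 (decelerating): v₀ = 19.5 m/s, a = -4.5 m/s².
v² = v₀² + 2aΔx = 19.5² + 2·-4.5·28 = 130 → v = 11.4 m/s
t = (v − v₀)/a = (11.4 − 19.5)/-4.5 = 1.81 s

Phase 3 (constant speed): v₀ = 11.4 m/s, a = 0 m/s².
v = v₀ + at = 11.4 + (0)(9.5) = 11.4 m/s
Δx = v₀t + ½at² = 11.4·9.5 + 0.5·0·9.5² = 108 m
Total distance = 36.0 + 28.0 + 108 = 172 m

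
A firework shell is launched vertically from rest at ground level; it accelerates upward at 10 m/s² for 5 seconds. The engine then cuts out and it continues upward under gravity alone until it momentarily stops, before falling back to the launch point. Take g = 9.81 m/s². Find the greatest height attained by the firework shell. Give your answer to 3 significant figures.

252 m

Phase 1 (powered ascent): v₀ = 0 m/s, a = 10 m/s².
v = v₀ + at = 0 + (10)(5) = 50.0 m/s
Δx = v₀t + ½at² = 0·5 + 0.5·10·5² = 125 m

Phase 2 (coasting upward): v₀ = 50.0 m/s, a = -9.81 m/s².
v = v₀ + at → t = (0 − 50.0) / -9.81 = 5.10 s
v² = v₀² + 2aΔx → Δx = (0² − 50.0²)/(2·-9.81) = 127 m
Maximum height = 125 + 127 = 252 m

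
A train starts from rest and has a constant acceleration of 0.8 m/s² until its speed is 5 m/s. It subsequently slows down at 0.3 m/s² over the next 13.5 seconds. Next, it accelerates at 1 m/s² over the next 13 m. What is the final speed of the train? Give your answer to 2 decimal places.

Phase 1 (accelerating): v₀ = 0 m/s, a = 0.8 m/s².
v = v₀ + at → t = (5 − 0) / 0.8 = 6.25 s
v² = v₀² + 2aΔx → Δx = (5² − 0²)/(2·0.8) = 15.6 m

Phase 2 (decelerating): v₀ = 5.00 m/s, a = -0.3 m/s².
v = v₀ + at = 5.00 + (-0.3)(13.5) = 0.950 m/s
Δx = v₀t + ½at² = 5.00·13.5 + 0.5·-0.3·13.5² = 40.2 m

Phase 3 (accelerating): v₀ = 0.950 m/s, a = 1 m/s².
v² = v₀² + 2aΔx = 0.950² + 2·1·13 = 26.9 → v = 5.19 m/s
t = (v − v₀)/a = (5.19 − 0.950)/1 = 4.24 s
Final speed = 5.19 m/s

5.19 m/s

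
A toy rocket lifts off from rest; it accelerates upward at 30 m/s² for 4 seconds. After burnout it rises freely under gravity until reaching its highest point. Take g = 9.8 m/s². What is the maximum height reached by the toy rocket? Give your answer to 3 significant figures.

Phase 1 (powered ascent): v₀ = 0 m/s, a = 30 m/s².
v = v₀ + at = 0 + (30)(4) = 120 m/s
Δx = v₀t + ½at² = 0·4 + 0.5·30·4² = 240 m

Phase 2 (coasting upward): v₀ = 120 m/s, a = -9.8 m/s².
v = v₀ + at → t = (0 − 120) / -9.8 = 12.2 s
v² = v₀² + 2aΔx → Δx = (0² − 120²)/(2·-9.8) = 735 m
Maximum height = 240 + 735 = 975 m

975 m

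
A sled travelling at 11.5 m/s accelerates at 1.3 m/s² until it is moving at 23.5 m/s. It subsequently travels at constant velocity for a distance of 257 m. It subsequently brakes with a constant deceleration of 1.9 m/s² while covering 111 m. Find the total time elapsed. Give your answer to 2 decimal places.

Phase 1 (accelerating): v₀ = 11.5 m/s, a = 1.3 m/s².
v = v₀ + at → t = (23.5 − 11.5) / 1.3 = 9.23 s
v² = v₀² + 2aΔx → Δx = (23.5² − 11.5²)/(2·1.3) = 162 m

Phase 2 (constant speed): v₀ = 23.5 m/s, a = 0 m/s².
Constant speed: t = d/v = 257/23.5 = 10.9 s

Phase 3 (decelerating): v₀ = 23.5 m/s, a = -1.9 m/s².
v² = v₀² + 2aΔx = 23.5² + 2·-1.9·111 = 130 → v = 11.4 m/s
t = (v − v₀)/a = (11.4 − 23.5)/-1.9 = 6.36 s
Total time = 9.23 + 10.9 + 6.36 = 26.5 s

26.52 s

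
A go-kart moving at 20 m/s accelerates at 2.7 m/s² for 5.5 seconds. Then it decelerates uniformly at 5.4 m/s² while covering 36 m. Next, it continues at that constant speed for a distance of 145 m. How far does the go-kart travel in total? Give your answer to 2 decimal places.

331.84 m

Phase 1 (accelerating): v₀ = 20.0 m/s, a = 2.7 m/s².
v = v₀ + at = 20.0 + (2.7)(5.5) = 34.9 m/s
Δx = v₀t + ½at² = 20.0·5.5 + 0.5·2.7·5.5² = 151 m

Phase 2 (decelerating): v₀ = 34.9 m/s, a = -5.4 m/s².
v² = v₀² + 2aΔx = 34.9² + 2·-5.4·36 = 826 → v = 28.7 m/s
t = (v − v₀)/a = (28.7 − 34.9)/-5.4 = 1.13 s

Phase 3 (constant speed): v₀ = 28.7 m/s, a = 0 m/s².
Constant speed: t = d/v = 145/28.7 = 5.05 s
Total distance = 151 + 36.0 + 145 = 332 m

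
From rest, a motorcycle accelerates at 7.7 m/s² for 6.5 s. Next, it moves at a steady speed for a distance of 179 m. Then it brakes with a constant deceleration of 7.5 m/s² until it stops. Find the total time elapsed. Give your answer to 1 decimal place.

16.7 s

Phase 1 (accelerating): v₀ = 0 m/s, a = 7.7 m/s².
v = v₀ + at = 0 + (7.7)(6.5) = 50.1 m/s
Δx = v₀t + ½at² = 0·6.5 + 0.5·7.7·6.5² = 163 m

Phase 2 (constant speed): v₀ = 50.1 m/s, a = 0 m/s².
Constant speed: t = d/v = 179/50.1 = 3.58 s

Phase 3 (decelerating): v₀ = 50.1 m/s, a = -7.5 m/s².
v = v₀ + at → t = (0 − 50.1) / -7.5 = 6.67 s
v² = v₀² + 2aΔx → Δx = (0² − 50.1²)/(2·-7.5) = 167 m
Total time = 6.50 + 3.58 + 6.67 = 16.7 s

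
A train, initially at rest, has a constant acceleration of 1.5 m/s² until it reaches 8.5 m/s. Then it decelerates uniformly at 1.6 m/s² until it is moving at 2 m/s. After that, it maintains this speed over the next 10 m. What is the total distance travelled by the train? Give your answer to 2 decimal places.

Phase 1 (accelerating): v₀ = 0 m/s, a = 1.5 m/s².
v = v₀ + at → t = (8.5 − 0) / 1.5 = 5.67 s
v² = v₀² + 2aΔx → Δx = (8.5² − 0²)/(2·1.5) = 24.1 m

Phase 2 (decelerating): v₀ = 8.50 m/s, a = -1.6 m/s².
v = v₀ + at → t = (2 − 8.50) / -1.6 = 4.06 s
v² = v₀² + 2aΔx → Δx = (2² − 8.50²)/(2·-1.6) = 21.3 m

Phase 3 (constant speed): v₀ = 2.00 m/s, a = 0 m/s².
Constant speed: t = d/v = 10/2.00 = 5.00 s
Total distance = 24.1 + 21.3 + 10.0 = 55.4 m

55.41 m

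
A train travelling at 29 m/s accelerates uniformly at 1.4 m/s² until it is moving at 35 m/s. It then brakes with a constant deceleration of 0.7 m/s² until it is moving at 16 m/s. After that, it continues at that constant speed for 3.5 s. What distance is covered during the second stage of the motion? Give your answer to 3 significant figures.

692 m

Phase 1 (accelerating): v₀ = 29.0 m/s, a = 1.4 m/s².
v = v₀ + at → t = (35 − 29.0) / 1.4 = 4.29 s
v² = v₀² + 2aΔx → Δx = (35² − 29.0²)/(2·1.4) = 137 m

Phase 2 (decelerating): v₀ = 35.0 m/s, a = -0.7 m/s².
v = v₀ + at → t = (16 − 35.0) / -0.7 = 27.1 s
v² = v₀² + 2aΔx → Δx = (16² − 35.0²)/(2·-0.7) = 692 m
Distance in phase 2 = 692 m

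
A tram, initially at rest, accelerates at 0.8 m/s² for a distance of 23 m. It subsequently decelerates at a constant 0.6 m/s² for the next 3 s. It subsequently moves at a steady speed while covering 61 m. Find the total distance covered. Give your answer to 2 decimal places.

99.50 m

Phase 1 (accelerating): v₀ = 0 m/s, a = 0.8 m/s².
v² = v₀² + 2aΔx = 0² + 2·0.8·23 = 36.8 → v = 6.07 m/s
t = (v − v₀)/a = (6.07 − 0)/0.8 = 7.58 s

Phase 2 (decelerating): v₀ = 6.07 m/s, a = -0.6 m/s².
v = v₀ + at = 6.07 + (-0.6)(3) = 4.27 m/s
Δx = v₀t + ½at² = 6.07·3 + 0.5·-0.6·3² = 15.5 m

Phase 3 (constant speed): v₀ = 4.27 m/s, a = 0 m/s².
Constant speed: t = d/v = 61/4.27 = 14.3 s
Total distance = 23.0 + 15.5 + 61.0 = 99.5 m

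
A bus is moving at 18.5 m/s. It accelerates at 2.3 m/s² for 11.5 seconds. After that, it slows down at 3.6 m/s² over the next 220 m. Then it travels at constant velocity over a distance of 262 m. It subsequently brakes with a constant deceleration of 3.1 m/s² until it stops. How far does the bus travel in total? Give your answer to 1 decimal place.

917.2 m

Phase 1 (accelerating): v₀ = 18.5 m/s, a = 2.3 m/s².
v = v₀ + at = 18.5 + (2.3)(11.5) = 45.0 m/s
Δx = v₀t + ½at² = 18.5·11.5 + 0.5·2.3·11.5² = 365 m

Phase 2 (decelerating): v₀ = 45.0 m/s, a = -3.6 m/s².
v² = v₀² + 2aΔx = 45.0² + 2·-3.6·220 = 437 → v = 20.9 m/s
t = (v − v₀)/a = (20.9 − 45.0)/-3.6 = 6.68 s

Phase 3 (constant speed): v₀ = 20.9 m/s, a = 0 m/s².
Constant speed: t = d/v = 262/20.9 = 12.5 s

Phase 4 (decelerating): v₀ = 20.9 m/s, a = -3.1 m/s².
v = v₀ + at → t = (0 − 20.9) / -3.1 = 6.74 s
v² = v₀² + 2aΔx → Δx = (0² − 20.9²)/(2·-3.1) = 70.4 m
Total distance = 365 + 220 + 262 + 70.4 = 917 m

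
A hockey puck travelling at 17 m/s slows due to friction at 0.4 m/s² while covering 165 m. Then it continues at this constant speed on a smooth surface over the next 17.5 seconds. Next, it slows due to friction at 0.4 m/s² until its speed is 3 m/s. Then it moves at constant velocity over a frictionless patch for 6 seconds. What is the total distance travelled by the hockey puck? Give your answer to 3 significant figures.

587 m

Phase 1 (decelerating): v₀ = 17.0 m/s, a = -0.4 m/s².
v² = v₀² + 2aΔx = 17.0² + 2·-0.4·165 = 157 → v = 12.5 m/s
t = (v − v₀)/a = (12.5 − 17.0)/-0.4 = 11.2 s

Phase 2 (constant speed): v₀ = 12.5 m/s, a = 0 m/s².
v = v₀ + at = 12.5 + (0)(17.5) = 12.5 m/s
Δx = v₀t + ½at² = 12.5·17.5 + 0.5·0·17.5² = 219 m

Phase 3 (decelerating): v₀ = 12.5 m/s, a = -0.4 m/s².
v = v₀ + at → t = (3 − 12.5) / -0.4 = 23.8 s
v² = v₀² + 2aΔx → Δx = (3² − 12.5²)/(2·-0.4) = 185 m

Phase 4 (constant speed): v₀ = 3.00 m/s, a = 0 m/s².
v = v₀ + at = 3.00 + (0)(6) = 3.00 m/s
Δx = v₀t + ½at² = 3.00·6 + 0.5·0·6² = 18.0 m
Total distance = 165 + 219 + 185 + 18.0 = 587 m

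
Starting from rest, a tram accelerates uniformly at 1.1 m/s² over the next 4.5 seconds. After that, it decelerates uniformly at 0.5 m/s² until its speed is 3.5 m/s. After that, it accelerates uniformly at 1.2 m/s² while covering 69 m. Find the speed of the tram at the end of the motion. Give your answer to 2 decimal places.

13.34 m/s

Phase 1 (accelerating): v₀ = 0 m/s, a = 1.1 m/s².
v = v₀ + at = 0 + (1.1)(4.5) = 4.95 m/s
Δx = v₀t + ½at² = 0·4.5 + 0.5·1.1·4.5² = 11.1 m

Phase 2 (decelerating): v₀ = 4.95 m/s, a = -0.5 m/s².
v = v₀ + at → t = (3.5 − 4.95) / -0.5 = 2.90 s
v² = v₀² + 2aΔx → Δx = (3.5² − 4.95²)/(2·-0.5) = 12.3 m

Phase 3 (accelerating): v₀ = 3.50 m/s, a = 1.2 m/s².
v² = v₀² + 2aΔx = 3.50² + 2·1.2·69 = 178 → v = 13.3 m/s
t = (v − v₀)/a = (13.3 − 3.50)/1.2 = 8.20 s
Final speed = 13.3 m/s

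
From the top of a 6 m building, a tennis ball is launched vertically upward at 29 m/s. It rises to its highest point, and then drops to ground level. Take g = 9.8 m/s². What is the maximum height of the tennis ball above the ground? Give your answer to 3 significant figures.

48.9 m

Phase 1 (rising): v₀ = 29.0 m/s, a = -9.8 m/s².
v = v₀ + at → t = (0 − 29.0) / -9.8 = 2.96 s
v² = v₀² + 2aΔx → Δx = (0² − 29.0²)/(2·-9.8) = 42.9 m
Maximum height = 6 + 42.9 = 48.9 m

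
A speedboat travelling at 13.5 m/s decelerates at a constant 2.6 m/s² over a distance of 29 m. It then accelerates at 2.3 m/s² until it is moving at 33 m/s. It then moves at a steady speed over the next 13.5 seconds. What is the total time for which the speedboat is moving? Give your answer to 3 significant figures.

28.4 s

Phase 1 (decelerating): v₀ = 13.5 m/s, a = -2.6 m/s².
v² = v₀² + 2aΔx = 13.5² + 2·-2.6·29 = 31.4 → v = 5.61 m/s
t = (v − v₀)/a = (5.61 − 13.5)/-2.6 = 3.04 s

Phase 2 (accelerating): v₀ = 5.61 m/s, a = 2.3 m/s².
v = v₀ + at → t = (33 − 5.61) / 2.3 = 11.9 s
v² = v₀² + 2aΔx → Δx = (33² − 5.61²)/(2·2.3) = 230 m

Phase 3 (constant speed): v₀ = 33.0 m/s, a = 0 m/s².
v = v₀ + at = 33.0 + (0)(13.5) = 33.0 m/s
Δx = v₀t + ½at² = 33.0·13.5 + 0.5·0·13.5² = 446 m
Total time = 3.04 + 11.9 + 13.5 = 28.4 s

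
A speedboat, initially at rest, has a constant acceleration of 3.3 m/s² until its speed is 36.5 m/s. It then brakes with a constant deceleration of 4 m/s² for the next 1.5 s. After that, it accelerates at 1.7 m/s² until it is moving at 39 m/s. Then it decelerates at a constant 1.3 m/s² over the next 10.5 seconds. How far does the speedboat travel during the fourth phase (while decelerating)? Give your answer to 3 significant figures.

338 m

Phase 1 (accelerating): v₀ = 0 m/s, a = 3.3 m/s².
v = v₀ + at → t = (36.5 − 0) / 3.3 = 11.1 s
v² = v₀² + 2aΔx → Δx = (36.5² − 0²)/(2·3.3) = 202 m

Phase 2 (decelerating): v₀ = 36.5 m/s, a = -4 m/s².
v = v₀ + at = 36.5 + (-4)(1.5) = 30.5 m/s
Δx = v₀t + ½at² = 36.5·1.5 + 0.5·-4·1.5² = 50.2 m

Phase 3 (accelerating): v₀ = 30.5 m/s, a = 1.7 m/s².
v = v₀ + at → t = (39 − 30.5) / 1.7 = 5.00 s
v² = v₀² + 2aΔx → Δx = (39² − 30.5²)/(2·1.7) = 174 m

Phase 4 (decelerating): v₀ = 39.0 m/s, a = -1.3 m/s².
v = v₀ + at = 39.0 + (-1.3)(10.5) = 25.4 m/s
Δx = v₀t + ½at² = 39.0·10.5 + 0.5·-1.3·10.5² = 338 m
Distance in phase 4 = 338 m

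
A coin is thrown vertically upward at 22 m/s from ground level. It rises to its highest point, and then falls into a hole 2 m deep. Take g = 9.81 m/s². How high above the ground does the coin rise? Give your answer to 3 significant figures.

24.7 m

Phase 1 (rising): v₀ = 22.0 m/s, a = -9.81 m/s².
v = v₀ + at → t = (0 − 22.0) / -9.81 = 2.24 s
v² = v₀² + 2aΔx → Δx = (0² − 22.0²)/(2·-9.81) = 24.7 m
Maximum height = 24.7 m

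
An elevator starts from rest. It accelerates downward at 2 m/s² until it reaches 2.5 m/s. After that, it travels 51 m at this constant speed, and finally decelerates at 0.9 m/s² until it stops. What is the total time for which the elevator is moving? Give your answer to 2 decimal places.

24.43 s

Phase 1 (accelerating): v₀ = 0 m/s, a = 2 m/s².
v = v₀ + at → t = (2.5 − 0) / 2 = 1.25 s
v² = v₀² + 2aΔx → Δx = (2.5² − 0²)/(2·2) = 1.56 m

Phase 2 (constant speed): v₀ = 2.50 m/s, a = 0 m/s².
Constant speed: t = d/v = 51/2.50 = 20.4 s

Phase 3 (decelerating): v₀ = 2.50 m/s, a = -0.9 m/s².
v = v₀ + at → t = (0 − 2.50) / -0.9 = 2.78 s
v² = v₀² + 2aΔx → Δx = (0² − 2.50²)/(2·-0.9) = 3.47 m
Total time = 1.25 + 20.4 + 2.78 = 24.4 s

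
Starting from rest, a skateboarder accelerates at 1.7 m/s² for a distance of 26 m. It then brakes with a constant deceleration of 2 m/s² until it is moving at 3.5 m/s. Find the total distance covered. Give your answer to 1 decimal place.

45.0 m

Phase 1 (accelerating): v₀ = 0 m/s, a = 1.7 m/s².
v² = v₀² + 2aΔx = 0² + 2·1.7·26 = 88.4 → v = 9.40 m/s
t = (v − v₀)/a = (9.40 − 0)/1.7 = 5.53 s

Phase 2 (decelerating): v₀ = 9.40 m/s, a = -2 m/s².
v = v₀ + at → t = (3.5 − 9.40) / -2 = 2.95 s
v² = v₀² + 2aΔx → Δx = (3.5² − 9.40²)/(2·-2) = 19.0 m
Total distance = 26.0 + 19.0 = 45.0 m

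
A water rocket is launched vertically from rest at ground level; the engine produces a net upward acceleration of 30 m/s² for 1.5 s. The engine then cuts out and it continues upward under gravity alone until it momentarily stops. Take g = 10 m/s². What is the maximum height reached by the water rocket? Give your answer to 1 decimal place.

135.0 m

Phase 1 (powered ascent): v₀ = 0 m/s, a = 30 m/s².
v = v₀ + at = 0 + (30)(1.5) = 45.0 m/s
Δx = v₀t + ½at² = 0·1.5 + 0.5·30·1.5² = 33.8 m

Phase 2 (coasting upward): v₀ = 45.0 m/s, a = -10 m/s².
v = v₀ + at → t = (0 − 45.0) / -10 = 4.50 s
v² = v₀² + 2aΔx → Δx = (0² − 45.0²)/(2·-10) = 101 m
Maximum height = 33.8 + 101 = 135 m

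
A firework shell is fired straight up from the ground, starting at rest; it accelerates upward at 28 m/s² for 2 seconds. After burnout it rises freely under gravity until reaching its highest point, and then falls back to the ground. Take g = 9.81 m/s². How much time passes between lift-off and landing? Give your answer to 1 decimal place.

14.3 s

Phase 1 (powered ascent): v₀ = 0 m/s, a = 28 m/s².
v = v₀ + at = 0 + (28)(2) = 56.0 m/s
Δx = v₀t + ½at² = 0·2 + 0.5·28·2² = 56.0 m

Phase 2 (coasting upward): v₀ = 56.0 m/s, a = -9.81 m/s².
v = v₀ + at → t = (0 − 56.0) / -9.81 = 5.71 s
v² = v₀² + 2aΔx → Δx = (0² − 56.0²)/(2·-9.81) = 160 m

Phase 3 (free fall): v₀ = 0 m/s, a = -9.81 m/s².
Falls 216 m from rest: t = √(2·216/9.81) = 6.63 s; v = g·t = 65.1 m/s.
Total time = 2.00 + 5.71 + 6.63 = 14.3 s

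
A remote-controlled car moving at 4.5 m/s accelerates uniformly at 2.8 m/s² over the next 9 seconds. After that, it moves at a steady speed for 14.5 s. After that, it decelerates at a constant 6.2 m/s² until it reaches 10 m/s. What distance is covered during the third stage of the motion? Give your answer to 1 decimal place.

63.1 m

Phase 1 (accelerating): v₀ = 4.50 m/s, a = 2.8 m/s².
v = v₀ + at = 4.50 + (2.8)(9) = 29.7 m/s
Δx = v₀t + ½at² = 4.50·9 + 0.5·2.8·9² = 154 m

Phase 2 (constant speed): v₀ = 29.7 m/s, a = 0 m/s².
v = v₀ + at = 29.7 + (0)(14.5) = 29.7 m/s
Δx = v₀t + ½at² = 29.7·14.5 + 0.5·0·14.5² = 431 m

Phase 3 (decelerating): v₀ = 29.7 m/s, a = -6.2 m/s².
v = v₀ + at → t = (10 − 29.7) / -6.2 = 3.18 s
v² = v₀² + 2aΔx → Δx = (10² − 29.7²)/(2·-6.2) = 63.1 m
Distance in phase 3 = 63.1 m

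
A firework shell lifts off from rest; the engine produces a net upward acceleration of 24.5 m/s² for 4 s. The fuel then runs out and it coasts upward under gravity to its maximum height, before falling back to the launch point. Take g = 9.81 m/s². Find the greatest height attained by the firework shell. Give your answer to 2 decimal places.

685.50 m

Phase 1 (powered ascent): v₀ = 0 m/s, a = 24.5 m/s².
v = v₀ + at = 0 + (24.5)(4) = 98.0 m/s
Δx = v₀t + ½at² = 0·4 + 0.5·24.5·4² = 196 m

Phase 2 (coasting upward): v₀ = 98.0 m/s, a = -9.81 m/s².
v = v₀ + at → t = (0 − 98.0) / -9.81 = 9.99 s
v² = v₀² + 2aΔx → Δx = (0² − 98.0²)/(2·-9.81) = 490 m
Maximum height = 196 + 490 = 686 m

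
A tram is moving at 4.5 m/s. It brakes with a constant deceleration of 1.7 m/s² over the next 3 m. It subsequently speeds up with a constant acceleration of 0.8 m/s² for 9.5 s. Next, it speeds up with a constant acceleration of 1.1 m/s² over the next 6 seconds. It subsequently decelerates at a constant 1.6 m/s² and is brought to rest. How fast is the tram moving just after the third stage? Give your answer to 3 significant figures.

Phase 1 (decelerating): v₀ = 4.50 m/s, a = -1.7 m/s².
v² = v₀² + 2aΔx = 4.50² + 2·-1.7·3 = 10.1 → v = 3.17 m/s
t = (v − v₀)/a = (3.17 − 4.50)/-1.7 = 0.782 s

Phase 2 (accelerating): v₀ = 3.17 m/s, a = 0.8 m/s².
v = v₀ + at = 3.17 + (0.8)(9.5) = 10.8 m/s
Δx = v₀t + ½at² = 3.17·9.5 + 0.5·0.8·9.5² = 66.2 m

Phase 3 (accelerating): v₀ = 10.8 m/s, a = 1.1 m/s².
v = v₀ + at = 10.8 + (1.1)(6) = 17.4 m/s
Δx = v₀t + ½at² = 10.8·6 + 0.5·1.1·6² = 84.4 m
Speed at end of phase 3 = 17.4 m/s

17.4 m/s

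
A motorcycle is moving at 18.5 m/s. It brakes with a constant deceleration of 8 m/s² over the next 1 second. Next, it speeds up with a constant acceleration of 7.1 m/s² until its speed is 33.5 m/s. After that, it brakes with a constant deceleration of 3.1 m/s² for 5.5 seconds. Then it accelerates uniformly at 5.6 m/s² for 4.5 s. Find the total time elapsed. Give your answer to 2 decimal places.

Phase 1 (decelerating): v₀ = 18.5 m/s, a = -8 m/s².
v = v₀ + at = 18.5 + (-8)(1) = 10.5 m/s
Δx = v₀t + ½at² = 18.5·1 + 0.5·-8·1² = 14.5 m

Phase 2 (accelerating): v₀ = 10.5 m/s, a = 7.1 m/s².
v = v₀ + at → t = (33.5 − 10.5) / 7.1 = 3.24 s
v² = v₀² + 2aΔx → Δx = (33.5² − 10.5²)/(2·7.1) = 71.3 m

Phase 3 (decelerating): v₀ = 33.5 m/s, a = -3.1 m/s².
v = v₀ + at = 33.5 + (-3.1)(5.5) = 16.4 m/s
Δx = v₀t + ½at² = 33.5·5.5 + 0.5·-3.1·5.5² = 137 m

Phase 4 (accelerating): v₀ = 16.4 m/s, a = 5.6 m/s².
v = v₀ + at = 16.4 + (5.6)(4.5) = 41.6 m/s
Δx = v₀t + ½at² = 16.4·4.5 + 0.5·5.6·4.5² = 131 m
Total time = 1.00 + 3.24 + 5.50 + 4.50 = 14.2 s

14.24 s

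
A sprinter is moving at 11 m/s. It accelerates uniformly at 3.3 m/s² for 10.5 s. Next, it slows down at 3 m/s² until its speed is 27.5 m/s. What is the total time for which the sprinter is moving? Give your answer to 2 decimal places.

Phase 1 (accelerating): v₀ = 11.0 m/s, a = 3.3 m/s².
v = v₀ + at = 11.0 + (3.3)(10.5) = 45.6 m/s
Δx = v₀t + ½at² = 11.0·10.5 + 0.5·3.3·10.5² = 297 m

Phase 2 (decelerating): v₀ = 45.6 m/s, a = -3 m/s².
v = v₀ + at → t = (27.5 − 45.6) / -3 = 6.05 s
v² = v₀² + 2aΔx → Δx = (27.5² − 45.6²)/(2·-3) = 221 m
Total time = 10.5 + 6.05 = 16.6 s

16.55 s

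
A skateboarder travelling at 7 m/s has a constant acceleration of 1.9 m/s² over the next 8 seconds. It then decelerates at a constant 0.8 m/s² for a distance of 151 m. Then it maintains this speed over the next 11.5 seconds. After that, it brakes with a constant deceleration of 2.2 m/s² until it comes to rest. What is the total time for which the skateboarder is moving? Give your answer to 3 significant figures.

34.6 s

Phase 1 (accelerating): v₀ = 7.00 m/s, a = 1.9 m/s².
v = v₀ + at = 7.00 + (1.9)(8) = 22.2 m/s
Δx = v₀t + ½at² = 7.00·8 + 0.5·1.9·8² = 117 m

Phase 2 (decelerating): v₀ = 22.2 m/s, a = -0.8 m/s².
v² = v₀² + 2aΔx = 22.2² + 2·-0.8·151 = 251 → v = 15.9 m/s
t = (v − v₀)/a = (15.9 − 22.2)/-0.8 = 7.94 s

Phase 3 (constant speed): v₀ = 15.9 m/s, a = 0 m/s².
v = v₀ + at = 15.9 + (0)(11.5) = 15.9 m/s
Δx = v₀t + ½at² = 15.9·11.5 + 0.5·0·11.5² = 182 m

Phase 4 (decelerating): v₀ = 15.9 m/s, a = -2.2 m/s².
v = v₀ + at → t = (0 − 15.9) / -2.2 = 7.20 s
v² = v₀² + 2aΔx → Δx = (0² − 15.9²)/(2·-2.2) = 57.1 m
Total time = 8.00 + 7.94 + 11.5 + 7.20 = 34.6 s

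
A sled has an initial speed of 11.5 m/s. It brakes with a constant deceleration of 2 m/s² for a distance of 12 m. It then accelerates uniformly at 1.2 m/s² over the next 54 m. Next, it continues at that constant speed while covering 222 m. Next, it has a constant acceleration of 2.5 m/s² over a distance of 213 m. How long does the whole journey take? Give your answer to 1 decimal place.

Phase 1 (decelerating): v₀ = 11.5 m/s, a = -2 m/s².
v² = v₀² + 2aΔx = 11.5² + 2·-2·12 = 84.2 → v = 9.18 m/s
t = (v − v₀)/a = (9.18 − 11.5)/-2 = 1.16 s

Phase 2 (accelerating): v₀ = 9.18 m/s, a = 1.2 m/s².
v² = v₀² + 2aΔx = 9.18² + 2·1.2·54 = 214 → v = 14.6 m/s
t = (v − v₀)/a = (14.6 − 9.18)/1.2 = 4.54 s

Phase 3 (constant speed): v₀ = 14.6 m/s, a = 0 m/s².
Constant speed: t = d/v = 222/14.6 = 15.2 s

Phase 4 (accelerating): v₀ = 14.6 m/s, a = 2.5 m/s².
v² = v₀² + 2aΔx = 14.6² + 2·2.5·213 = 1280 → v = 35.8 m/s
t = (v − v₀)/a = (35.8 − 14.6)/2.5 = 8.45 s
Total time = 1.16 + 4.54 + 15.2 + 8.45 = 29.3 s

29.3 s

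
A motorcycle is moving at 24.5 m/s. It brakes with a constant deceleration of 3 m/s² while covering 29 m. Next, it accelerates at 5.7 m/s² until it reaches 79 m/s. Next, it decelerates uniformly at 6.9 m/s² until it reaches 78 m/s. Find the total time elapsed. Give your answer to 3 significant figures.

Phase 1 (decelerating): v₀ = 24.5 m/s, a = -3 m/s².
v² = v₀² + 2aΔx = 24.5² + 2·-3·29 = 426 → v = 20.6 m/s
t = (v − v₀)/a = (20.6 − 24.5)/-3 = 1.28 s

Phase 2 (accelerating): v₀ = 20.6 m/s, a = 5.7 m/s².
v = v₀ + at → t = (79 − 20.6) / 5.7 = 10.2 s
v² = v₀² + 2aΔx → Δx = (79² − 20.6²)/(2·5.7) = 510 m

Phase 3 (decelerating): v₀ = 79.0 m/s, a = -6.9 m/s².
v = v₀ + at → t = (78 − 79.0) / -6.9 = 0.145 s
v² = v₀² + 2aΔx → Δx = (78² − 79.0²)/(2·-6.9) = 11.4 m
Total time = 1.28 + 10.2 + 0.145 = 11.7 s

11.7 s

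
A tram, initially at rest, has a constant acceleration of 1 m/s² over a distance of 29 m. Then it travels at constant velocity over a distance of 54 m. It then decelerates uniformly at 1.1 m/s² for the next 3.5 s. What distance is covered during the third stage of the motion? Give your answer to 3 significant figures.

Phase 1 (accelerating): v₀ = 0 m/s, a = 1 m/s².
v² = v₀² + 2aΔx = 0² + 2·1·29 = 58.0 → v = 7.62 m/s
t = (v − v₀)/a = (7.62 − 0)/1 = 7.62 s

Phase 2 (constant speed): v₀ = 7.62 m/s, a = 0 m/s².
Constant speed: t = d/v = 54/7.62 = 7.09 s

Phase 3 (decelerating): v₀ = 7.62 m/s, a = -1.1 m/s².
v = v₀ + at = 7.62 + (-1.1)(3.5) = 3.77 m/s
Δx = v₀t + ½at² = 7.62·3.5 + 0.5·-1.1·3.5² = 19.9 m
Distance in phase 3 = 19.9 m

19.9 m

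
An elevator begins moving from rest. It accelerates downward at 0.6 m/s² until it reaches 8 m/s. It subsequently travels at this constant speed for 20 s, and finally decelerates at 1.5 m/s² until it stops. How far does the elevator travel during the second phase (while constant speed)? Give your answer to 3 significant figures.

160 m

Phase 1 (accelerating): v₀ = 0 m/s, a = 0.6 m/s².
v = v₀ + at → t = (8 − 0) / 0.6 = 13.3 s
v² = v₀² + 2aΔx → Δx = (8² − 0²)/(2·0.6) = 53.3 m

Phase 2 (constant speed): v₀ = 8.00 m/s, a = 0 m/s².
v = v₀ + at = 8.00 + (0)(20) = 8.00 m/s
Δx = v₀t + ½at² = 8.00·20 + 0.5·0·20² = 160 m
Distance in phase 2 = 160 m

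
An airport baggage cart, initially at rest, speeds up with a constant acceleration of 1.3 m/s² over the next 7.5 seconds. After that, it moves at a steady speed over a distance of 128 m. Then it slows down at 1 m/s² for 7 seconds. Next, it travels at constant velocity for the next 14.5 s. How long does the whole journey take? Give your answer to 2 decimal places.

42.13 s

Phase 1 (accelerating): v₀ = 0 m/s, a = 1.3 m/s².
v = v₀ + at = 0 + (1.3)(7.5) = 9.75 m/s
Δx = v₀t + ½at² = 0·7.5 + 0.5·1.3·7.5² = 36.6 m

Phase 2 (constant speed): v₀ = 9.75 m/s, a = 0 m/s².
Constant speed: t = d/v = 128/9.75 = 13.1 s

Phase 3 (decelerating): v₀ = 9.75 m/s, a = -1 m/s².
v = v₀ + at = 9.75 + (-1)(7) = 2.75 m/s
Δx = v₀t + ½at² = 9.75·7 + 0.5·-1·7² = 43.8 m

Phase 4 (constant speed): v₀ = 2.75 m/s, a = 0 m/s².
v = v₀ + at = 2.75 + (0)(14.5) = 2.75 m/s
Δx = v₀t + ½at² = 2.75·14.5 + 0.5·0·14.5² = 39.9 m
Total time = 7.50 + 13.1 + 7.00 + 14.5 = 42.1 s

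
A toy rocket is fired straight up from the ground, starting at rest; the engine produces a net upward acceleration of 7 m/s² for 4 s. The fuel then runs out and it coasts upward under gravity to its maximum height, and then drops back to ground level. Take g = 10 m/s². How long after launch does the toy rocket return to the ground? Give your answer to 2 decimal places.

11.16 s

Phase 1 (powered ascent): v₀ = 0 m/s, a = 7 m/s².
v = v₀ + at = 0 + (7)(4) = 28.0 m/s
Δx = v₀t + ½at² = 0·4 + 0.5·7·4² = 56.0 m

Phase 2 (coasting upward): v₀ = 28.0 m/s, a = -10 m/s².
v = v₀ + at → t = (0 − 28.0) / -10 = 2.80 s
v² = v₀² + 2aΔx → Δx = (0² − 28.0²)/(2·-10) = 39.2 m

Phase 3 (free fall): v₀ = 0 m/s, a = -10 m/s².
Falls 95.2 m from rest: t = √(2·95.2/10) = 4.36 s; v = g·t = 43.6 m/s.
Total time = 4.00 + 2.80 + 4.36 = 11.2 s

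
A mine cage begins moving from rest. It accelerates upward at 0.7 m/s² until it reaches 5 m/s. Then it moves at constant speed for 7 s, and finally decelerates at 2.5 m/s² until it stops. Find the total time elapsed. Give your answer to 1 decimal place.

Phase 1 (accelerating): v₀ = 0 m/s, a = 0.7 m/s².
v = v₀ + at → t = (5 − 0) / 0.7 = 7.14 s
v² = v₀² + 2aΔx → Δx = (5² − 0²)/(2·0.7) = 17.9 m

Phase 2 (constant speed): v₀ = 5.00 m/s, a = 0 m/s².
v = v₀ + at = 5.00 + (0)(7) = 5.00 m/s
Δx = v₀t + ½at² = 5.00·7 + 0.5·0·7² = 35.0 m

Phase 3 (decelerating): v₀ = 5.00 m/s, a = -2.5 m/s².
v = v₀ + at → t = (0 − 5.00) / -2.5 = 2.00 s
v² = v₀² + 2aΔx → Δx = (0² − 5.00²)/(2·-2.5) = 5.00 m
Total time = 7.14 + 7.00 + 2.00 = 16.1 s

16.1 s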